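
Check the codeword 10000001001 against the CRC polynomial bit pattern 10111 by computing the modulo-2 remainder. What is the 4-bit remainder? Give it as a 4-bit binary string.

Modulo-2 division of 10000001001 by 10111:
  pos 0: 10000 XOR 10111 = 00111
  pos 2: 11100 XOR 10111 = 01011
  pos 3: 10111 XOR 10111 = 00000
Remainder = 0001 (nonzero — an error is detected).

0001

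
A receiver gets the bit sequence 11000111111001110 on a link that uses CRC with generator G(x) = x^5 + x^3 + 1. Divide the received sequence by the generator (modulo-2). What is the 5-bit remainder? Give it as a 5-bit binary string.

Modulo-2 division of 11000111111001110 by 101001:
  pos 0: 110001 XOR 101001 = 011000
  pos 1: 110001 XOR 101001 = 011000
  pos 2: 110001 XOR 101001 = 011000
  pos 3: 110001 XOR 101001 = 011000
  pos 4: 110001 XOR 101001 = 011000
  pos 5: 110001 XOR 101001 = 011000
  pos 6: 110000 XOR 101001 = 011001
  pos 7: 110010 XOR 101001 = 011011
  pos 8: 110111 XOR 101001 = 011110
  pos 9: 111101 XOR 101001 = 010100
  pos 10: 101001 XOR 101001 = 000000
Remainder = 00000 (zero — the frame passes the CRC check).

00000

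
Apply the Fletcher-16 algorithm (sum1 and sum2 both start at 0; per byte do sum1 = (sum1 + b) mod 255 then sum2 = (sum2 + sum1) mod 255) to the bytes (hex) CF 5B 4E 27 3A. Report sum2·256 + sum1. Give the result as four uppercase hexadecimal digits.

Running sums (mod 255):
  after byte 0 (CF): sum1=207, sum2=207
  after byte 1 (5B): sum1=43, sum2=250
  after byte 2 (4E): sum1=121, sum2=116
  after byte 3 (27): sum1=160, sum2=21
  after byte 4 (3A): sum1=218, sum2=239
Checksum = sum2·256 + sum1 = 239·256 + 218 = 61402 = 0xEFDA.

EFDA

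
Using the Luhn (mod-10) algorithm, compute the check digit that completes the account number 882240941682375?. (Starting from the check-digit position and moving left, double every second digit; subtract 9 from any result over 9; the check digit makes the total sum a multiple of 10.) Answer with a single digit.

Partial digits right→left: 5 7 3 2 8 6 1 4 9 0 4 2 2 8 8
Double every second digit counting from the check-digit position (so the 1st, 3rd, 5th, ... of the partial from the right).
  doubled (with −9 where >9): 1 6 7 2 9 8 4 7 → sum 44
  kept as-is: 7 2 6 4 0 2 8 → sum 29
Total = 44 + 29 = 73.
Check digit = (10 − (73 mod 10)) mod 10 = 7.

7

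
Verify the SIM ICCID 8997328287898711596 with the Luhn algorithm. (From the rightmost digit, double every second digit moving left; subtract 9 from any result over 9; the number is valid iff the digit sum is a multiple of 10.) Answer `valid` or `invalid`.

invalid

From the right, keep odd positions and double even positions (subtract 9 from any doubled value over 9):
  doubled (positions 2,4,...): 9 2 5 9 5 4 4 5 9 → sum 52
  kept (positions 1,3,...): 6 5 1 8 8 8 8 3 9 8 → sum 64
Total = 116.
116 mod 10 = 6, so the number is invalid.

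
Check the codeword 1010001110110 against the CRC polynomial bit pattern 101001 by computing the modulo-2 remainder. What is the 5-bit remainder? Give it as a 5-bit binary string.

00000

Modulo-2 division of 1010001110110 by 101001:
  pos 0: 101000 XOR 101001 = 000001
  pos 5: 111101 XOR 101001 = 010100
  pos 6: 101001 XOR 101001 = 000000
Remainder = 00000 (zero — the frame passes the CRC check).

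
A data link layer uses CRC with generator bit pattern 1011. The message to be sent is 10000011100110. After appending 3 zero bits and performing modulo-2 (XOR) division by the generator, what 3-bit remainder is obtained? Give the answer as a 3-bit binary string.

Append 3 zeros: 10000011100110000. Divide by 1011 (XOR where the leading bit is 1):
  pos 0: 1000 XOR 1011 = 0011
  pos 2: 1100 XOR 1011 = 0111
  pos 3: 1111 XOR 1011 = 0100
  pos 4: 1001 XOR 1011 = 0010
  pos 6: 1010 XOR 1011 = 0001
  pos 9: 1011 XOR 1011 = 0000
Remainder (last 3 bits) = 000. This is the CRC / FCS.

000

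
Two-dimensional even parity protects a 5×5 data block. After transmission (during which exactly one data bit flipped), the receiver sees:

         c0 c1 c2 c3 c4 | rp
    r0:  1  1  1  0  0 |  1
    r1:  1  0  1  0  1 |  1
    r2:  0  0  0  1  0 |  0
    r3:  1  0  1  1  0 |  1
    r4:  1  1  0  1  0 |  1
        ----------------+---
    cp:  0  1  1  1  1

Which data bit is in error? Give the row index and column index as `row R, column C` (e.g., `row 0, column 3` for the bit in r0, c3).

Recompute each row's even parity and compare to rp:
  r0: data parity 1, sent rp 1 → ok
  r1: data parity 1, sent rp 1 → ok
  r2: data parity 1, sent rp 0 → mismatch
  r3: data parity 1, sent rp 1 → ok
  r4: data parity 1, sent rp 1 → ok
Recompute each column's even parity and compare to cp:
  c0: data parity 0, sent cp 0 → ok
  c1: data parity 0, sent cp 1 → mismatch
  c2: data parity 1, sent cp 1 → ok
  c3: data parity 1, sent cp 1 → ok
  c4: data parity 1, sent cp 1 → ok
Exactly one row (r2) and one column (c1) fail → the flipped bit is at their intersection.

row 2, column 1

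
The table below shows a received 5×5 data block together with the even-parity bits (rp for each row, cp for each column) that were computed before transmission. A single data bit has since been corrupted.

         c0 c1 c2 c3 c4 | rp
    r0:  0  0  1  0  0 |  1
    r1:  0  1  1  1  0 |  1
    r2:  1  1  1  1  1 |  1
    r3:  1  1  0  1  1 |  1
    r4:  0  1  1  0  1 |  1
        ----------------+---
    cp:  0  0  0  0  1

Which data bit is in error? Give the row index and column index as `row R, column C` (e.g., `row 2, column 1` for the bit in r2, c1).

Recompute each row's even parity and compare to rp:
  r0: data parity 1, sent rp 1 → ok
  r1: data parity 1, sent rp 1 → ok
  r2: data parity 1, sent rp 1 → ok
  r3: data parity 0, sent rp 1 → mismatch
  r4: data parity 1, sent rp 1 → ok
Recompute each column's even parity and compare to cp:
  c0: data parity 0, sent cp 0 → ok
  c1: data parity 0, sent cp 0 → ok
  c2: data parity 0, sent cp 0 → ok
  c3: data parity 1, sent cp 0 → mismatch
  c4: data parity 1, sent cp 1 → ok
Exactly one row (r3) and one column (c3) fail → the flipped bit is at their intersection.

row 3, column 3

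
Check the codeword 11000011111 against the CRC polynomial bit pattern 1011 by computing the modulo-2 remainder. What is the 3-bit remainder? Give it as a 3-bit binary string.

Modulo-2 division of 11000011111 by 1011:
  pos 0: 1100 XOR 1011 = 0111
  pos 1: 1110 XOR 1011 = 0101
  pos 2: 1010 XOR 1011 = 0001
  pos 5: 1111 XOR 1011 = 0100
  pos 6: 1001 XOR 1011 = 0010
Remainder = 101 (nonzero — an error is detected).

101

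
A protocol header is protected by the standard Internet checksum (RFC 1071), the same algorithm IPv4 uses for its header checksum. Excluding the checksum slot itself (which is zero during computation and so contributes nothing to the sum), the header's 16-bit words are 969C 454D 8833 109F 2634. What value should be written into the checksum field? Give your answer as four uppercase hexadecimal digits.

650F

One's-complement addition (fold any carry out of bit 15 back into bit 0):
  0x969C + 0x454D = 0x0DBE9
  0xDBE9 + 0x8833 = 0x1641C → wrap carry → 0x641D
  0x641D + 0x109F = 0x074BC
  0x74BC + 0x2634 = 0x09AF0
One's-complement sum = 0x9AF0.
Checksum = ~0x9AF0 & 0xFFFF = 0x650F.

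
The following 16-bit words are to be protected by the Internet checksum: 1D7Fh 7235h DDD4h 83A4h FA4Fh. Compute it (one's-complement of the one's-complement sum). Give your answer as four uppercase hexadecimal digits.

One's-complement addition (fold any carry out of bit 15 back into bit 0):
  0x1D7F + 0x7235 = 0x08FB4
  0x8FB4 + 0xDDD4 = 0x16D88 → wrap carry → 0x6D89
  0x6D89 + 0x83A4 = 0x0F12D
  0xF12D + 0xFA4F = 0x1EB7C → wrap carry → 0xEB7D
One's-complement sum = 0xEB7D.
Checksum = ~0xEB7D & 0xFFFF = 0x1482.

1482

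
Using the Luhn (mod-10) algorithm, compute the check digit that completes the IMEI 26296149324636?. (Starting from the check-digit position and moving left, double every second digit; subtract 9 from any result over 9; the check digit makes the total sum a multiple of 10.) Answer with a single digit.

Partial digits right→left: 6 3 6 4 2 3 9 4 1 6 9 2 6 2
Double every second digit counting from the check-digit position (so the 1st, 3rd, 5th, ... of the partial from the right).
  doubled (with −9 where >9): 3 3 4 9 2 9 3 → sum 33
  kept as-is: 3 4 3 4 6 2 2 → sum 24
Total = 33 + 24 = 57.
Check digit = (10 − (57 mod 10)) mod 10 = 3.

3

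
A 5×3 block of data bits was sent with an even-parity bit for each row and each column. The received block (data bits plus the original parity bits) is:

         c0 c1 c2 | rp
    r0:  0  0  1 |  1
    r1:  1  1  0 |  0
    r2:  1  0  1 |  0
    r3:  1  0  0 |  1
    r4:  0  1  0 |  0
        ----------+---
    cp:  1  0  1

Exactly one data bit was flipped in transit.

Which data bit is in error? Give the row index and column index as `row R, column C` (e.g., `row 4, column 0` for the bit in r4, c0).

row 4, column 2

Recompute each row's even parity and compare to rp:
  r0: data parity 1, sent rp 1 → ok
  r1: data parity 0, sent rp 0 → ok
  r2: data parity 0, sent rp 0 → ok
  r3: data parity 1, sent rp 1 → ok
  r4: data parity 1, sent rp 0 → mismatch
Recompute each column's even parity and compare to cp:
  c0: data parity 1, sent cp 1 → ok
  c1: data parity 0, sent cp 0 → ok
  c2: data parity 0, sent cp 1 → mismatch
Exactly one row (r4) and one column (c2) fail → the flipped bit is at their intersection.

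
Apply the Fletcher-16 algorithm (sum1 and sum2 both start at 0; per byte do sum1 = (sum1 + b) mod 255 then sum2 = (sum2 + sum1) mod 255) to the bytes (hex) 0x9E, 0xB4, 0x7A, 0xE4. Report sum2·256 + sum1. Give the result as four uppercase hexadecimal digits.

72B2

Running sums (mod 255):
  after byte 0 (0x9E): sum1=158, sum2=158
  after byte 1 (0xB4): sum1=83, sum2=241
  after byte 2 (0x7A): sum1=205, sum2=191
  after byte 3 (0xE4): sum1=178, sum2=114
Checksum = sum2·256 + sum1 = 114·256 + 178 = 29362 = 0x72B2.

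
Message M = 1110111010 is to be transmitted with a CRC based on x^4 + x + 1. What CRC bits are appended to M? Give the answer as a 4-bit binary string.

Append 4 zeros: 11101110100000. Divide by 10011 (XOR where the leading bit is 1):
  pos 0: 11101 XOR 10011 = 01110
  pos 1: 11101 XOR 10011 = 01110
  pos 2: 11101 XOR 10011 = 01110
  pos 3: 11100 XOR 10011 = 01111
  pos 4: 11111 XOR 10011 = 01100
  pos 5: 11000 XOR 10011 = 01011
  pos 6: 10110 XOR 10011 = 00101
  pos 8: 10100 XOR 10011 = 00111
Remainder (last 4 bits) = 1110. This is the CRC / FCS.

1110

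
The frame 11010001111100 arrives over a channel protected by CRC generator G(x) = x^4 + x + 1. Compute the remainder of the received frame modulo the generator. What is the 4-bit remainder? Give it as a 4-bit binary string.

Modulo-2 division of 11010001111100 by 10011:
  pos 0: 11010 XOR 10011 = 01001
  pos 1: 10010 XOR 10011 = 00001
  pos 5: 10111 XOR 10011 = 00100
  pos 7: 10011 XOR 10011 = 00000
Remainder = 0000 (zero — the frame passes the CRC check).

0000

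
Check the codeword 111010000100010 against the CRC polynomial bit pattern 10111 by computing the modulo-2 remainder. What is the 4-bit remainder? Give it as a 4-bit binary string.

Modulo-2 division of 111010000100010 by 10111:
  pos 0: 11101 XOR 10111 = 01010
  pos 1: 10100 XOR 10111 = 00011
  pos 4: 11000 XOR 10111 = 01111
  pos 5: 11111 XOR 10111 = 01000
  pos 6: 10000 XOR 10111 = 00111
  pos 8: 11100 XOR 10111 = 01011
  pos 9: 10111 XOR 10111 = 00000
Remainder = 0000 (zero — the frame passes the CRC check).

0000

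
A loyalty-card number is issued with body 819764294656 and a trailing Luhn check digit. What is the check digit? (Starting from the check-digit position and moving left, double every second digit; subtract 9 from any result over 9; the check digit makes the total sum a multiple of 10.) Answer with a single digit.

6

Partial digits right→left: 6 5 6 4 9 2 4 6 7 9 1 8
Double every second digit counting from the check-digit position (so the 1st, 3rd, 5th, ... of the partial from the right).
  doubled (with −9 where >9): 3 3 9 8 5 2 → sum 30
  kept as-is: 5 4 2 6 9 8 → sum 34
Total = 30 + 34 = 64.
Check digit = (10 − (64 mod 10)) mod 10 = 6.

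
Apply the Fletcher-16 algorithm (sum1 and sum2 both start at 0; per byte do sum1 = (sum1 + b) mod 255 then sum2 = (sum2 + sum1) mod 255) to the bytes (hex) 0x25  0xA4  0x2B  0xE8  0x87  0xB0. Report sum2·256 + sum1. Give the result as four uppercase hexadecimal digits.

Running sums (mod 255):
  after byte 0 (0x25): sum1=37, sum2=37
  after byte 1 (0xA4): sum1=201, sum2=238
  after byte 2 (0x2B): sum1=244, sum2=227
  after byte 3 (0xE8): sum1=221, sum2=193
  after byte 4 (0x87): sum1=101, sum2=39
  after byte 5 (0xB0): sum1=22, sum2=61
Checksum = sum2·256 + sum1 = 61·256 + 22 = 15638 = 0x3D16.

3D16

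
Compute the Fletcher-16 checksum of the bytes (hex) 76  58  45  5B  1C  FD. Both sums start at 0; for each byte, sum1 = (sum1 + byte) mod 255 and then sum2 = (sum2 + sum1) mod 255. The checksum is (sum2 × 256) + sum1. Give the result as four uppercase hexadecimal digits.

DD89

Running sums (mod 255):
  after byte 0 (76): sum1=118, sum2=118
  after byte 1 (58): sum1=206, sum2=69
  after byte 2 (45): sum1=20, sum2=89
  after byte 3 (5B): sum1=111, sum2=200
  after byte 4 (1C): sum1=139, sum2=84
  after byte 5 (FD): sum1=137, sum2=221
Checksum = sum2·256 + sum1 = 221·256 + 137 = 56713 = 0xDD89.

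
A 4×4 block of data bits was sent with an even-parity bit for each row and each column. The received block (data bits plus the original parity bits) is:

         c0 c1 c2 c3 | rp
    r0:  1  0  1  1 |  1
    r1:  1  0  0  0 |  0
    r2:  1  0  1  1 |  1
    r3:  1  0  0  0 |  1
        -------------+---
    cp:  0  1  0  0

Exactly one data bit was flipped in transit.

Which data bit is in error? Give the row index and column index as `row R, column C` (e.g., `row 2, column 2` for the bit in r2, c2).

row 1, column 1

Recompute each row's even parity and compare to rp:
  r0: data parity 1, sent rp 1 → ok
  r1: data parity 1, sent rp 0 → mismatch
  r2: data parity 1, sent rp 1 → ok
  r3: data parity 1, sent rp 1 → ok
Recompute each column's even parity and compare to cp:
  c0: data parity 0, sent cp 0 → ok
  c1: data parity 0, sent cp 1 → mismatch
  c2: data parity 0, sent cp 0 → ok
  c3: data parity 0, sent cp 0 → ok
Exactly one row (r1) and one column (c1) fail → the flipped bit is at their intersection.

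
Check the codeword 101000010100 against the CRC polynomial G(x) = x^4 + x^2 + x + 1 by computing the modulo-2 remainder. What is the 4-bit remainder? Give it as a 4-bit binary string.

Modulo-2 division of 101000010100 by 10111:
  pos 0: 10100 XOR 10111 = 00011
  pos 3: 11001 XOR 10111 = 01110
  pos 4: 11100 XOR 10111 = 01011
  pos 5: 10111 XOR 10111 = 00000
Remainder = 0000 (zero — the frame passes the CRC check).

0000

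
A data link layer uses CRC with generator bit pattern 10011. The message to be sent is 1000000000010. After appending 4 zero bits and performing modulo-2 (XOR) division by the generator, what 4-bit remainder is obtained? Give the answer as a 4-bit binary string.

0100

Append 4 zeros: 10000000000100000. Divide by 10011 (XOR where the leading bit is 1):
  pos 0: 10000 XOR 10011 = 00011
  pos 3: 11000 XOR 10011 = 01011
  pos 4: 10110 XOR 10011 = 00101
  pos 6: 10100 XOR 10011 = 00111
  pos 8: 11110 XOR 10011 = 01101
  pos 9: 11010 XOR 10011 = 01001
  pos 10: 10010 XOR 10011 = 00001
Remainder (last 4 bits) = 0100. This is the CRC / FCS.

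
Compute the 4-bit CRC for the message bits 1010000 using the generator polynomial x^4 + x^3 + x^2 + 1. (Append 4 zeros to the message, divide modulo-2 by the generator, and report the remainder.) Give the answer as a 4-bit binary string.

1010

Append 4 zeros: 10100000000. Divide by 11101 (XOR where the leading bit is 1):
  pos 0: 10100 XOR 11101 = 01001
  pos 1: 10010 XOR 11101 = 01111
  pos 2: 11110 XOR 11101 = 00011
  pos 5: 11000 XOR 11101 = 00101
Remainder (last 4 bits) = 1010. This is the CRC / FCS.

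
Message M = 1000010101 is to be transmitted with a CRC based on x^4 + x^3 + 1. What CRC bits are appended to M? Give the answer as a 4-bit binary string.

1110

Append 4 zeros: 10000101010000. Divide by 11001 (XOR where the leading bit is 1):
  pos 0: 10000 XOR 11001 = 01001
  pos 1: 10011 XOR 11001 = 01010
  pos 2: 10100 XOR 11001 = 01101
  pos 3: 11011 XOR 11001 = 00010
  pos 6: 10010 XOR 11001 = 01011
  pos 7: 10110 XOR 11001 = 01111
  pos 8: 11110 XOR 11001 = 00111
Remainder (last 4 bits) = 1110. This is the CRC / FCS.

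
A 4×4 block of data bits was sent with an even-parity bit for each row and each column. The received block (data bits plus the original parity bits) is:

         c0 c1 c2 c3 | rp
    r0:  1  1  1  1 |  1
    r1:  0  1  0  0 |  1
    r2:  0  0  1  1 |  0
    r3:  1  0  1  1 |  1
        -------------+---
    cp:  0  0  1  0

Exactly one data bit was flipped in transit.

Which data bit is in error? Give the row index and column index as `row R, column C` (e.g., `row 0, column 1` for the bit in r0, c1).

row 0, column 3

Recompute each row's even parity and compare to rp:
  r0: data parity 0, sent rp 1 → mismatch
  r1: data parity 1, sent rp 1 → ok
  r2: data parity 0, sent rp 0 → ok
  r3: data parity 1, sent rp 1 → ok
Recompute each column's even parity and compare to cp:
  c0: data parity 0, sent cp 0 → ok
  c1: data parity 0, sent cp 0 → ok
  c2: data parity 1, sent cp 1 → ok
  c3: data parity 1, sent cp 0 → mismatch
Exactly one row (r0) and one column (c3) fail → the flipped bit is at their intersection.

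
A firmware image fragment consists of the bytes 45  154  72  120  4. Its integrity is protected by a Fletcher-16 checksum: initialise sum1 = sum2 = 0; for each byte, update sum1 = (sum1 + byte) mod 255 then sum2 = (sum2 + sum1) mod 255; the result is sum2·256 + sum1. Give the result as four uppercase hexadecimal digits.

Running sums (mod 255):
  after byte 0 (45): sum1=45, sum2=45
  after byte 1 (154): sum1=199, sum2=244
  after byte 2 (72): sum1=16, sum2=5
  after byte 3 (120): sum1=136, sum2=141
  after byte 4 (4): sum1=140, sum2=26
Checksum = sum2·256 + sum1 = 26·256 + 140 = 6796 = 0x1A8C.

1A8C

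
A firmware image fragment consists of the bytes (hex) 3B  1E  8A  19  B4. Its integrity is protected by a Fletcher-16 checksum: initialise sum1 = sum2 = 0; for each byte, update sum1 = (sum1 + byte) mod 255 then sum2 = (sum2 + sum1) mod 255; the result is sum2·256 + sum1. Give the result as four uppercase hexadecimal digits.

27B1

Running sums (mod 255):
  after byte 0 (3B): sum1=59, sum2=59
  after byte 1 (1E): sum1=89, sum2=148
  after byte 2 (8A): sum1=227, sum2=120
  after byte 3 (19): sum1=252, sum2=117
  after byte 4 (B4): sum1=177, sum2=39
Checksum = sum2·256 + sum1 = 39·256 + 177 = 10161 = 0x27B1.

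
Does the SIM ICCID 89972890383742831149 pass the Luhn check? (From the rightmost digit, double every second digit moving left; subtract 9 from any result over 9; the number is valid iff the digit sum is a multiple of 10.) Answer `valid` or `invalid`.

From the right, keep odd positions and double even positions (subtract 9 from any doubled value over 9):
  doubled (positions 2,4,...): 8 2 7 8 6 6 9 4 9 7 → sum 66
  kept (positions 1,3,...): 9 1 3 2 7 8 0 8 7 9 → sum 54
Total = 120.
120 mod 10 = 0, so the number is valid.

valid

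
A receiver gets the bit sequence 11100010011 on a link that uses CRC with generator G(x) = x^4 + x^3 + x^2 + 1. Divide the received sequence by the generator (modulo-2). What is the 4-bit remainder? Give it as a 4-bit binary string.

0000

Modulo-2 division of 11100010011 by 11101:
  pos 0: 11100 XOR 11101 = 00001
  pos 4: 10100 XOR 11101 = 01001
  pos 5: 10011 XOR 11101 = 01110
  pos 6: 11101 XOR 11101 = 00000
Remainder = 0000 (zero — the frame passes the CRC check).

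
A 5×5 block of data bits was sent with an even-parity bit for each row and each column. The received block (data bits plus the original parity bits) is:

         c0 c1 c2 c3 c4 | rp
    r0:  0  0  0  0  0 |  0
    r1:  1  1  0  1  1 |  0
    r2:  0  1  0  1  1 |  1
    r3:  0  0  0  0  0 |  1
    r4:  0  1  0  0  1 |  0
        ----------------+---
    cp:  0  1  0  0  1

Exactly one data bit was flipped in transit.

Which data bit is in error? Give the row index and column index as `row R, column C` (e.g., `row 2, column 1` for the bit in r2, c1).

row 3, column 0

Recompute each row's even parity and compare to rp:
  r0: data parity 0, sent rp 0 → ok
  r1: data parity 0, sent rp 0 → ok
  r2: data parity 1, sent rp 1 → ok
  r3: data parity 0, sent rp 1 → mismatch
  r4: data parity 0, sent rp 0 → ok
Recompute each column's even parity and compare to cp:
  c0: data parity 1, sent cp 0 → mismatch
  c1: data parity 1, sent cp 1 → ok
  c2: data parity 0, sent cp 0 → ok
  c3: data parity 0, sent cp 0 → ok
  c4: data parity 1, sent cp 1 → ok
Exactly one row (r3) and one column (c0) fail → the flipped bit is at their intersection.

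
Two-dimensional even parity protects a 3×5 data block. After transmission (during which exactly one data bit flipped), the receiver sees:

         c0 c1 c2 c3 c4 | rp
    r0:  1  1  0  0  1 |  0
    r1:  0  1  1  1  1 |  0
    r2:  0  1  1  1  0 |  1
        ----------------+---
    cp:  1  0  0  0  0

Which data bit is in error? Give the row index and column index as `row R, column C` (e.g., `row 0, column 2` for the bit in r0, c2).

Recompute each row's even parity and compare to rp:
  r0: data parity 1, sent rp 0 → mismatch
  r1: data parity 0, sent rp 0 → ok
  r2: data parity 1, sent rp 1 → ok
Recompute each column's even parity and compare to cp:
  c0: data parity 1, sent cp 1 → ok
  c1: data parity 1, sent cp 0 → mismatch
  c2: data parity 0, sent cp 0 → ok
  c3: data parity 0, sent cp 0 → ok
  c4: data parity 0, sent cp 0 → ok
Exactly one row (r0) and one column (c1) fail → the flipped bit is at their intersection.

row 0, column 1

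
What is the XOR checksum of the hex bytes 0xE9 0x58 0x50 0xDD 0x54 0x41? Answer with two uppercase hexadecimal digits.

29

XOR the bytes together:
  start with 0xE9
  0xE9 ⊕ 0x58 = 0xB1
  0xB1 ⊕ 0x50 = 0xE1
  0xE1 ⊕ 0xDD = 0x3C
  0x3C ⊕ 0x54 = 0x68
  0x68 ⊕ 0x41 = 0x29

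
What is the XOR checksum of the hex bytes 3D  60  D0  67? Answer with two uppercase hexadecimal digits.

EA

XOR the bytes together:
  start with 0x3D
  0x3D ⊕ 0x60 = 0x5D
  0x5D ⊕ 0xD0 = 0x8D
  0x8D ⊕ 0x67 = 0xEA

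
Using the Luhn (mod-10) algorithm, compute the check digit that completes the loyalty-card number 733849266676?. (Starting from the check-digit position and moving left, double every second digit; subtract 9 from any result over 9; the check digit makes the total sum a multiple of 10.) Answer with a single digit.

Partial digits right→left: 6 7 6 6 6 2 9 4 8 3 3 7
Double every second digit counting from the check-digit position (so the 1st, 3rd, 5th, ... of the partial from the right).
  doubled (with −9 where >9): 3 3 3 9 7 6 → sum 31
  kept as-is: 7 6 2 4 3 7 → sum 29
Total = 31 + 29 = 60.
Check digit = (10 − (60 mod 10)) mod 10 = 0.

0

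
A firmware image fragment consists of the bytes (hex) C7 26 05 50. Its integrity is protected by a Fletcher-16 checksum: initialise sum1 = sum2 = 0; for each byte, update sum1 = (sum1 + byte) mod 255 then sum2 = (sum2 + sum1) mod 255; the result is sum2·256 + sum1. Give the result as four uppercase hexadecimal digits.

Running sums (mod 255):
  after byte 0 (C7): sum1=199, sum2=199
  after byte 1 (26): sum1=237, sum2=181
  after byte 2 (05): sum1=242, sum2=168
  after byte 3 (50): sum1=67, sum2=235
Checksum = sum2·256 + sum1 = 235·256 + 67 = 60227 = 0xEB43.

EB43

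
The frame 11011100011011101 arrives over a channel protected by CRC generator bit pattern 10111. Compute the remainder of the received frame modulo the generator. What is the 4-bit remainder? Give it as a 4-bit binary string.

0100

Modulo-2 division of 11011100011011101 by 10111:
  pos 0: 11011 XOR 10111 = 01100
  pos 1: 11001 XOR 10111 = 01110
  pos 2: 11100 XOR 10111 = 01011
  pos 3: 10110 XOR 10111 = 00001
  pos 7: 10110 XOR 10111 = 00001
  pos 11: 11110 XOR 10111 = 01001
  pos 12: 10011 XOR 10111 = 00100
Remainder = 0100 (nonzero — an error is detected).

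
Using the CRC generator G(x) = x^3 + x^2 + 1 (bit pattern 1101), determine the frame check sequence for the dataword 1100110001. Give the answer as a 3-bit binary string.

Append 3 zeros: 1100110001000. Divide by 1101 (XOR where the leading bit is 1):
  pos 0: 1100 XOR 1101 = 0001
  pos 3: 1110 XOR 1101 = 0011
  pos 5: 1100 XOR 1101 = 0001
  pos 8: 1100 XOR 1101 = 0001
Remainder (last 3 bits) = 010. This is the CRC / FCS.

010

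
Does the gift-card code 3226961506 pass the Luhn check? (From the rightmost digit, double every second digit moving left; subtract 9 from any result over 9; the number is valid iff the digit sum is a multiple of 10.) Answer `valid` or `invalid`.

From the right, keep odd positions and double even positions (subtract 9 from any doubled value over 9):
  doubled (positions 2,4,...): 0 2 9 4 6 → sum 21
  kept (positions 1,3,...): 6 5 6 6 2 → sum 25
Total = 46.
46 mod 10 = 6, so the number is invalid.

invalid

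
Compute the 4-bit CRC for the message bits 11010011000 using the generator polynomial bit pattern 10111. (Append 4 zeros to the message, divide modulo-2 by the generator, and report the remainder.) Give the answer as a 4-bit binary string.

1110

Append 4 zeros: 110100110000000. Divide by 10111 (XOR where the leading bit is 1):
  pos 0: 11010 XOR 10111 = 01101
  pos 1: 11010 XOR 10111 = 01101
  pos 2: 11011 XOR 10111 = 01100
  pos 3: 11001 XOR 10111 = 01110
  pos 4: 11100 XOR 10111 = 01011
  pos 5: 10110 XOR 10111 = 00001
  pos 9: 10000 XOR 10111 = 00111
Remainder (last 4 bits) = 1110. This is the CRC / FCS.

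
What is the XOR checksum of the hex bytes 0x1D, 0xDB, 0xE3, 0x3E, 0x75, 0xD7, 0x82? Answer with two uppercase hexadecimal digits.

XOR the bytes together:
  start with 0x1D
  0x1D ⊕ 0xDB = 0xC6
  0xC6 ⊕ 0xE3 = 0x25
  0x25 ⊕ 0x3E = 0x1B
  0x1B ⊕ 0x75 = 0x6E
  0x6E ⊕ 0xD7 = 0xB9
  0xB9 ⊕ 0x82 = 0x3B

3B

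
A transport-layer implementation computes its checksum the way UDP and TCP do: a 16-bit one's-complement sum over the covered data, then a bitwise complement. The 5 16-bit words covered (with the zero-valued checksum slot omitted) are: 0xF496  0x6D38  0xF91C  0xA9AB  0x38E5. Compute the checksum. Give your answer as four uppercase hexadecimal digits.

C282

One's-complement addition (fold any carry out of bit 15 back into bit 0):
  0xF496 + 0x6D38 = 0x161CE → wrap carry → 0x61CF
  0x61CF + 0xF91C = 0x15AEB → wrap carry → 0x5AEC
  0x5AEC + 0xA9AB = 0x10497 → wrap carry → 0x0498
  0x0498 + 0x38E5 = 0x03D7D
One's-complement sum = 0x3D7D.
Checksum = ~0x3D7D & 0xFFFF = 0xC282.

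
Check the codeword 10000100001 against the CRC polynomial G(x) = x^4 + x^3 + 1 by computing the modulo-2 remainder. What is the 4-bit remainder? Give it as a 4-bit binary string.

0000

Modulo-2 division of 10000100001 by 11001:
  pos 0: 10000 XOR 11001 = 01001
  pos 1: 10011 XOR 11001 = 01010
  pos 2: 10100 XOR 11001 = 01101
  pos 3: 11010 XOR 11001 = 00011
  pos 6: 11001 XOR 11001 = 00000
Remainder = 0000 (zero — the frame passes the CRC check).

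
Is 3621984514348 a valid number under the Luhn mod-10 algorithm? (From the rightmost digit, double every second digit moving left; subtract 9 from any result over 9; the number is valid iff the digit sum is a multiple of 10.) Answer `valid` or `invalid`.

From the right, keep odd positions and double even positions (subtract 9 from any doubled value over 9):
  doubled (positions 2,4,...): 8 8 1 7 2 3 → sum 29
  kept (positions 1,3,...): 8 3 1 4 9 2 3 → sum 30
Total = 59.
59 mod 10 = 9, so the number is invalid.

invalid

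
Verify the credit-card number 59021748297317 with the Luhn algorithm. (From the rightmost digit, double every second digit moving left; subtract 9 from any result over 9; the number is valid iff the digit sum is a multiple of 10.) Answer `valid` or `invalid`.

invalid

From the right, keep odd positions and double even positions (subtract 9 from any doubled value over 9):
  doubled (positions 2,4,...): 2 5 4 8 2 0 1 → sum 22
  kept (positions 1,3,...): 7 3 9 8 7 2 9 → sum 45
Total = 67.
67 mod 10 = 7, so the number is invalid.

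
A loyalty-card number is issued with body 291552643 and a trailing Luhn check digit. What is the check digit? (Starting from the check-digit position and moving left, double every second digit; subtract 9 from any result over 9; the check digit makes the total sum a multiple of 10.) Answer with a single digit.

Partial digits right→left: 3 4 6 2 5 5 1 9 2
Double every second digit counting from the check-digit position (so the 1st, 3rd, 5th, ... of the partial from the right).
  doubled (with −9 where >9): 6 3 1 2 4 → sum 16
  kept as-is: 4 2 5 9 → sum 20
Total = 16 + 20 = 36.
Check digit = (10 − (36 mod 10)) mod 10 = 4.

4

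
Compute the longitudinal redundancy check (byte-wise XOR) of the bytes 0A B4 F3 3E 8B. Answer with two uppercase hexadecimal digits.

XOR the bytes together:
  start with 0x0A
  0x0A ⊕ 0xB4 = 0xBE
  0xBE ⊕ 0xF3 = 0x4D
  0x4D ⊕ 0x3E = 0x73
  0x73 ⊕ 0x8B = 0xF8

F8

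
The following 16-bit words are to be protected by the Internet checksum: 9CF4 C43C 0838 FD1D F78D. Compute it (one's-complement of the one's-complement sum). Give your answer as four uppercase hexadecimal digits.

A1EA

One's-complement addition (fold any carry out of bit 15 back into bit 0):
  0x9CF4 + 0xC43C = 0x16130 → wrap carry → 0x6131
  0x6131 + 0x0838 = 0x06969
  0x6969 + 0xFD1D = 0x16686 → wrap carry → 0x6687
  0x6687 + 0xF78D = 0x15E14 → wrap carry → 0x5E15
One's-complement sum = 0x5E15.
Checksum = ~0x5E15 & 0xFFFF = 0xA1EA.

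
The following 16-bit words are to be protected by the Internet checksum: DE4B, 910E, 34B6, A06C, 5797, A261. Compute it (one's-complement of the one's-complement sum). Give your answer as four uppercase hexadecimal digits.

C189

One's-complement addition (fold any carry out of bit 15 back into bit 0):
  0xDE4B + 0x910E = 0x16F59 → wrap carry → 0x6F5A
  0x6F5A + 0x34B6 = 0x0A410
  0xA410 + 0xA06C = 0x1447C → wrap carry → 0x447D
  0x447D + 0x5797 = 0x09C14
  0x9C14 + 0xA261 = 0x13E75 → wrap carry → 0x3E76
One's-complement sum = 0x3E76.
Checksum = ~0x3E76 & 0xFFFF = 0xC189.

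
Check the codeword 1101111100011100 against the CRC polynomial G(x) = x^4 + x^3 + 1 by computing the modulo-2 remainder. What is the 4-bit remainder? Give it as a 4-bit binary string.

0111

Modulo-2 division of 1101111100011100 by 11001:
  pos 0: 11011 XOR 11001 = 00010
  pos 3: 10111 XOR 11001 = 01110
  pos 4: 11100 XOR 11001 = 00101
  pos 6: 10100 XOR 11001 = 01101
  pos 7: 11011 XOR 11001 = 00010
  pos 10: 10110 XOR 11001 = 01111
  pos 11: 11110 XOR 11001 = 00111
Remainder = 0111 (nonzero — an error is detected).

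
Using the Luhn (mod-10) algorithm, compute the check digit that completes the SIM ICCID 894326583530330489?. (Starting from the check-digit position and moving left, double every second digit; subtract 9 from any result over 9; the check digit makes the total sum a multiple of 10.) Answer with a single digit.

Partial digits right→left: 9 8 4 0 3 3 0 3 5 3 8 5 6 2 3 4 9 8
Double every second digit counting from the check-digit position (so the 1st, 3rd, 5th, ... of the partial from the right).
  doubled (with −9 where >9): 9 8 6 0 1 7 3 6 9 → sum 49
  kept as-is: 8 0 3 3 3 5 2 4 8 → sum 36
Total = 49 + 36 = 85.
Check digit = (10 − (85 mod 10)) mod 10 = 5.

5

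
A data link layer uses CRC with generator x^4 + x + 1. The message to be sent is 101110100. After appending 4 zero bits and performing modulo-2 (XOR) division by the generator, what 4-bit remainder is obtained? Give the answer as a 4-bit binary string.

1011

Append 4 zeros: 1011101000000. Divide by 10011 (XOR where the leading bit is 1):
  pos 0: 10111 XOR 10011 = 00100
  pos 2: 10001 XOR 10011 = 00010
  pos 5: 10000 XOR 10011 = 00011
  pos 8: 11000 XOR 10011 = 01011
Remainder (last 4 bits) = 1011. This is the CRC / FCS.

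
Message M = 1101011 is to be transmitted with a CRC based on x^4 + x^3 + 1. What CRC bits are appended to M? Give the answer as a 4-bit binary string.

Append 4 zeros: 11010110000. Divide by 11001 (XOR where the leading bit is 1):
  pos 0: 11010 XOR 11001 = 00011
  pos 3: 11110 XOR 11001 = 00111
  pos 5: 11100 XOR 11001 = 00101
Remainder (last 4 bits) = 1010. This is the CRC / FCS.

1010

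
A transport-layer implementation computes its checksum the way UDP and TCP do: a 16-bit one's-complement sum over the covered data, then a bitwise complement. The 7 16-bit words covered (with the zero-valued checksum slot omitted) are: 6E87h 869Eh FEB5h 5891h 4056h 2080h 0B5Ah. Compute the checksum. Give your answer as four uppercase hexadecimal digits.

4762

One's-complement addition (fold any carry out of bit 15 back into bit 0):
  0x6E87 + 0x869E = 0x0F525
  0xF525 + 0xFEB5 = 0x1F3DA → wrap carry → 0xF3DB
  0xF3DB + 0x5891 = 0x14C6C → wrap carry → 0x4C6D
  0x4C6D + 0x4056 = 0x08CC3
  0x8CC3 + 0x2080 = 0x0AD43
  0xAD43 + 0x0B5A = 0x0B89D
One's-complement sum = 0xB89D.
Checksum = ~0xB89D & 0xFFFF = 0x4762.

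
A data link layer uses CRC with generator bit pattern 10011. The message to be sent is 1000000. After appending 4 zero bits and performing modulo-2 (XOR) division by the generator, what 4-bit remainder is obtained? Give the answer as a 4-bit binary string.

0111

Append 4 zeros: 10000000000. Divide by 10011 (XOR where the leading bit is 1):
  pos 0: 10000 XOR 10011 = 00011
  pos 3: 11000 XOR 10011 = 01011
  pos 4: 10110 XOR 10011 = 00101
  pos 6: 10100 XOR 10011 = 00111
Remainder (last 4 bits) = 0111. This is the CRC / FCS.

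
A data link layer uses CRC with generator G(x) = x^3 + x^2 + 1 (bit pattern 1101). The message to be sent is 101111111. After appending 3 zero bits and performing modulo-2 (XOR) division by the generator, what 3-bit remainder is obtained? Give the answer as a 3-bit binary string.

111

Append 3 zeros: 101111111000. Divide by 1101 (XOR where the leading bit is 1):
  pos 0: 1011 XOR 1101 = 0110
  pos 1: 1101 XOR 1101 = 0000
  pos 5: 1111 XOR 1101 = 0010
  pos 7: 1000 XOR 1101 = 0101
  pos 8: 1010 XOR 1101 = 0111
Remainder (last 3 bits) = 111. This is the CRC / FCS.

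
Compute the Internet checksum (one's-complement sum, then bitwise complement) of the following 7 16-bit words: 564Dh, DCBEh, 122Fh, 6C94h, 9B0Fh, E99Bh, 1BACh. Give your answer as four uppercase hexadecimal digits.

One's-complement addition (fold any carry out of bit 15 back into bit 0):
  0x564D + 0xDCBE = 0x1330B → wrap carry → 0x330C
  0x330C + 0x122F = 0x0453B
  0x453B + 0x6C94 = 0x0B1CF
  0xB1CF + 0x9B0F = 0x14CDE → wrap carry → 0x4CDF
  0x4CDF + 0xE99B = 0x1367A → wrap carry → 0x367B
  0x367B + 0x1BAC = 0x05227
One's-complement sum = 0x5227.
Checksum = ~0x5227 & 0xFFFF = 0xADD8.

ADD8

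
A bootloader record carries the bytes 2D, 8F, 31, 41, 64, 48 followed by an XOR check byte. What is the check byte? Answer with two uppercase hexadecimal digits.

XOR the bytes together:
  start with 0x2D
  0x2D ⊕ 0x8F = 0xA2
  0xA2 ⊕ 0x31 = 0x93
  0x93 ⊕ 0x41 = 0xD2
  0xD2 ⊕ 0x64 = 0xB6
  0xB6 ⊕ 0x48 = 0xFE

FE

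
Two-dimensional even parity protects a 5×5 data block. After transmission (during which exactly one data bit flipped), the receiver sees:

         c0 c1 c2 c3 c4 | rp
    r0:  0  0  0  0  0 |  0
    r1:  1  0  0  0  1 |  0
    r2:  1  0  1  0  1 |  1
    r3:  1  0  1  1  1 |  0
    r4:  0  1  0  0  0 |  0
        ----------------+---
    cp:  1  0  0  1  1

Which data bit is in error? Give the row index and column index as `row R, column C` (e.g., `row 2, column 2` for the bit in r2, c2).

Recompute each row's even parity and compare to rp:
  r0: data parity 0, sent rp 0 → ok
  r1: data parity 0, sent rp 0 → ok
  r2: data parity 1, sent rp 1 → ok
  r3: data parity 0, sent rp 0 → ok
  r4: data parity 1, sent rp 0 → mismatch
Recompute each column's even parity and compare to cp:
  c0: data parity 1, sent cp 1 → ok
  c1: data parity 1, sent cp 0 → mismatch
  c2: data parity 0, sent cp 0 → ok
  c3: data parity 1, sent cp 1 → ok
  c4: data parity 1, sent cp 1 → ok
Exactly one row (r4) and one column (c1) fail → the flipped bit is at their intersection.

row 4, column 1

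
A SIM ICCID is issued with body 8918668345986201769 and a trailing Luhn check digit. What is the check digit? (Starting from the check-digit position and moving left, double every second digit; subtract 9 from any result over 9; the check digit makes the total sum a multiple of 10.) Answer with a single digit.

9

Partial digits right→left: 9 6 7 1 0 2 6 8 9 5 4 3 8 6 6 8 1 9 8
Double every second digit counting from the check-digit position (so the 1st, 3rd, 5th, ... of the partial from the right).
  doubled (with −9 where >9): 9 5 0 3 9 8 7 3 2 7 → sum 53
  kept as-is: 6 1 2 8 5 3 6 8 9 → sum 48
Total = 53 + 48 = 101.
Check digit = (10 − (101 mod 10)) mod 10 = 9.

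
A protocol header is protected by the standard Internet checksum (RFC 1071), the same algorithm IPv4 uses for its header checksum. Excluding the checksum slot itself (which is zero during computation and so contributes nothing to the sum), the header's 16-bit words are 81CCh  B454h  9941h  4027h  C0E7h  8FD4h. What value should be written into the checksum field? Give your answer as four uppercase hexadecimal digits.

One's-complement addition (fold any carry out of bit 15 back into bit 0):
  0x81CC + 0xB454 = 0x13620 → wrap carry → 0x3621
  0x3621 + 0x9941 = 0x0CF62
  0xCF62 + 0x4027 = 0x10F89 → wrap carry → 0x0F8A
  0x0F8A + 0xC0E7 = 0x0D071
  0xD071 + 0x8FD4 = 0x16045 → wrap carry → 0x6046
One's-complement sum = 0x6046.
Checksum = ~0x6046 & 0xFFFF = 0x9FB9.

9FB9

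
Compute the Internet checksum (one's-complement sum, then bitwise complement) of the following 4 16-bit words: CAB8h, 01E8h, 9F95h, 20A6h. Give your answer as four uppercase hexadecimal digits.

7323

One's-complement addition (fold any carry out of bit 15 back into bit 0):
  0xCAB8 + 0x01E8 = 0x0CCA0
  0xCCA0 + 0x9F95 = 0x16C35 → wrap carry → 0x6C36
  0x6C36 + 0x20A6 = 0x08CDC
One's-complement sum = 0x8CDC.
Checksum = ~0x8CDC & 0xFFFF = 0x7323.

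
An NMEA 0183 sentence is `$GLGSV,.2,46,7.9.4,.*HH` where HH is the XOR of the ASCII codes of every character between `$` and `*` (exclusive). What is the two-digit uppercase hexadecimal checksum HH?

XOR the ASCII codes of the payload characters:
  'G' = 0x47 → acc = 0x47
  'L' = 0x4C → acc = 0x0B
  'G' = 0x47 → acc = 0x4C
  'S' = 0x53 → acc = 0x1F
  'V' = 0x56 → acc = 0x49
  ',' = 0x2C → acc = 0x65
  '.' = 0x2E → acc = 0x4B
  '2' = 0x32 → acc = 0x79
  ',' = 0x2C → acc = 0x55
  '4' = 0x34 → acc = 0x61
  '6' = 0x36 → acc = 0x57
  ',' = 0x2C → acc = 0x7B
  '7' = 0x37 → acc = 0x4C
  '.' = 0x2E → acc = 0x62
  '9' = 0x39 → acc = 0x5B
  '.' = 0x2E → acc = 0x75
  '4' = 0x34 → acc = 0x41
  ',' = 0x2C → acc = 0x6D
  '.' = 0x2E → acc = 0x43
Checksum = 0x43.

43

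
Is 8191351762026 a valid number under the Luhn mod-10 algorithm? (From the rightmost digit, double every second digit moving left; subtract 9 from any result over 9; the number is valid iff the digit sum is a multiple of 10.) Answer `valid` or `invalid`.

invalid

From the right, keep odd positions and double even positions (subtract 9 from any doubled value over 9):
  doubled (positions 2,4,...): 4 4 5 1 2 2 → sum 18
  kept (positions 1,3,...): 6 0 6 1 3 9 8 → sum 33
Total = 51.
51 mod 10 = 1, so the number is invalid.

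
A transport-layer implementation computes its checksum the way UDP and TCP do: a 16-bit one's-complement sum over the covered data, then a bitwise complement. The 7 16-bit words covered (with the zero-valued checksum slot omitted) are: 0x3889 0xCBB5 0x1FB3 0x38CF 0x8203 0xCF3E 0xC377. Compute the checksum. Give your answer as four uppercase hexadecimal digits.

8E84

One's-complement addition (fold any carry out of bit 15 back into bit 0):
  0x3889 + 0xCBB5 = 0x1043E → wrap carry → 0x043F
  0x043F + 0x1FB3 = 0x023F2
  0x23F2 + 0x38CF = 0x05CC1
  0x5CC1 + 0x8203 = 0x0DEC4
  0xDEC4 + 0xCF3E = 0x1AE02 → wrap carry → 0xAE03
  0xAE03 + 0xC377 = 0x1717A → wrap carry → 0x717B
One's-complement sum = 0x717B.
Checksum = ~0x717B & 0xFFFF = 0x8E84.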